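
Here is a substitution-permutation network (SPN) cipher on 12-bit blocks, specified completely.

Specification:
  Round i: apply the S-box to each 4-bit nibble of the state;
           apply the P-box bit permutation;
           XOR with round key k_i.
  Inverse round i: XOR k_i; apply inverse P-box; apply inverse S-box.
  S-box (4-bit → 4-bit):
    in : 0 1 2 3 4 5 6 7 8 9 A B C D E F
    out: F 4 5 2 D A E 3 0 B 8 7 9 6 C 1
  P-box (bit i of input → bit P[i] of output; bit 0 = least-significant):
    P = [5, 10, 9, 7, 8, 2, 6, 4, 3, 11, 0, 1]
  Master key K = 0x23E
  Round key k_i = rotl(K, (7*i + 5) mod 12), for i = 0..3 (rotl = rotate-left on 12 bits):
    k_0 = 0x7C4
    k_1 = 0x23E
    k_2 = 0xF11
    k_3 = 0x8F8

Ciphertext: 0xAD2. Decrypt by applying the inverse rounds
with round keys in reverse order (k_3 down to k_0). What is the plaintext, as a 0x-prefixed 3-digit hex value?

0x237

s_0 = ciphertext = 0xAD2
s_1 = InvRound(s_0, k_3) = 0xC82
s_2 = InvRound(s_1, k_2) = 0xECE
s_3 = InvRound(s_2, k_1) = 0x3E9
s_4 = InvRound(s_3, k_0) = 0x237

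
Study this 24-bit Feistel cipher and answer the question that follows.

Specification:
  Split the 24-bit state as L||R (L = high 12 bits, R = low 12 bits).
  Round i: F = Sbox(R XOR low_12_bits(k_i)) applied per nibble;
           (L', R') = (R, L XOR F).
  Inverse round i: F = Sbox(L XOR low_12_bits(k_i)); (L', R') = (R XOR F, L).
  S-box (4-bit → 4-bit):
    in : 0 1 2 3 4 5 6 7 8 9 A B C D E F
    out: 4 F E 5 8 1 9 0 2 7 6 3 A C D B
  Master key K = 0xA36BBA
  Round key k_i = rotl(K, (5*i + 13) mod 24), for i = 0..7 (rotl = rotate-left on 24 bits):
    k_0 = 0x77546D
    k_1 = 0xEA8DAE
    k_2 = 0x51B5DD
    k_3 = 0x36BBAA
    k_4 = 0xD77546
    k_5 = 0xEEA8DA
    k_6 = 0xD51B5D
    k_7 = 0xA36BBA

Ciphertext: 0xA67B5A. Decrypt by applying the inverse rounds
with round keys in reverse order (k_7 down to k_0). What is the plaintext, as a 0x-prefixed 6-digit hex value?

s_0 = ciphertext = 0xA67B5A
s_1 = InvRound(s_0, k_7) = 0x496A67
s_2 = InvRound(s_1, k_6) = 0x1C4496
s_3 = InvRound(s_2, k_5) = 0x36B1C4
s_4 = InvRound(s_3, k_4) = 0x82836B
s_5 = InvRound(s_4, k_3) = 0x645828
s_6 = InvRound(s_5, k_2) = 0xD5A645
s_7 = InvRound(s_6, k_1) = 0x2FDD5A
s_8 = InvRound(s_7, k_0) = 0x42E2FD

0x42E2FD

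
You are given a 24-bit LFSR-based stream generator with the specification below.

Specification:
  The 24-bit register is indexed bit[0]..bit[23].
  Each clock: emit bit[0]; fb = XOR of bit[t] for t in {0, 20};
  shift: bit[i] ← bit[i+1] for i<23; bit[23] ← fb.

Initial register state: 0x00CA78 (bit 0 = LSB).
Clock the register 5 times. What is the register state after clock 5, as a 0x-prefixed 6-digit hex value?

0xC00653

reg_0 = 0x00CA78
clock 1: out=0, reg = 0x00653C
clock 2: out=0, reg = 0x00329E
clock 3: out=0, reg = 0x00194F
clock 4: out=1, reg = 0x800CA7
clock 5: out=1, reg = 0xC00653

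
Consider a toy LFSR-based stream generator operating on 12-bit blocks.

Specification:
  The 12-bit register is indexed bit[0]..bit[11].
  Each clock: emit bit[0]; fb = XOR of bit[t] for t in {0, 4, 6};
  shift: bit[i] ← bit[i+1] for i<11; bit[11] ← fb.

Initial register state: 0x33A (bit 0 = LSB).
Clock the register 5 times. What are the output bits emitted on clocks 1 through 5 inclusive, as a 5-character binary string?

reg_0 = 0x33A
clock 1: out=0, reg = 0x99D
clock 2: out=1, reg = 0x4CE
clock 3: out=0, reg = 0xA67
clock 4: out=1, reg = 0x533
clock 5: out=1, reg = 0x299

01011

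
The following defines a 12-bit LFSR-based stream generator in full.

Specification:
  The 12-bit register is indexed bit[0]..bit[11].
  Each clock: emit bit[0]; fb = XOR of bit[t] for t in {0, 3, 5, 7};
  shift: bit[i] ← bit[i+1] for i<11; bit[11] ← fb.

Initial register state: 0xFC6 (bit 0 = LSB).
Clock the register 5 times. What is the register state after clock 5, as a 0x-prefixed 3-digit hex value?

reg_0 = 0xFC6
clock 1: out=0, reg = 0xFE3
clock 2: out=1, reg = 0xFF1
clock 3: out=1, reg = 0xFF8
clock 4: out=0, reg = 0xFFC
clock 5: out=0, reg = 0xFFE

0xFFE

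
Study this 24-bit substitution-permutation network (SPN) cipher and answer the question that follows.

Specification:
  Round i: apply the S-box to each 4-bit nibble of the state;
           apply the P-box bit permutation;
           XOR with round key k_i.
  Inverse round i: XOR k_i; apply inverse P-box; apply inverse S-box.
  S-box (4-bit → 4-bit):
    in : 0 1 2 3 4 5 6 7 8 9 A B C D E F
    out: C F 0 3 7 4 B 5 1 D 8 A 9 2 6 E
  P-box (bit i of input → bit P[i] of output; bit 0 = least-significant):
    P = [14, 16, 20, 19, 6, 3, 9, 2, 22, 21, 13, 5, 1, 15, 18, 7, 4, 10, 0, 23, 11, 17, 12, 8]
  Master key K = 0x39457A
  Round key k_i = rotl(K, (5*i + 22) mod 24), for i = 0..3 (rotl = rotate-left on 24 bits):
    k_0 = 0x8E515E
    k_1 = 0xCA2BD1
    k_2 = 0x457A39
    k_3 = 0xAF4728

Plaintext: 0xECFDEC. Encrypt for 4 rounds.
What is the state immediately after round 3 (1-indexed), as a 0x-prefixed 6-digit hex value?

0x6CBCCF

s_0 = plaintext = 0xECFDEC
s_1 = Round(s_0, k_0) = 0x2083C6
s_2 = Round(s_1, k_1) = 0x236B96
s_3 = Round(s_2, k_2) = 0x6CBCCF
s_4 = Round(s_3, k_3) = 0x74CEDC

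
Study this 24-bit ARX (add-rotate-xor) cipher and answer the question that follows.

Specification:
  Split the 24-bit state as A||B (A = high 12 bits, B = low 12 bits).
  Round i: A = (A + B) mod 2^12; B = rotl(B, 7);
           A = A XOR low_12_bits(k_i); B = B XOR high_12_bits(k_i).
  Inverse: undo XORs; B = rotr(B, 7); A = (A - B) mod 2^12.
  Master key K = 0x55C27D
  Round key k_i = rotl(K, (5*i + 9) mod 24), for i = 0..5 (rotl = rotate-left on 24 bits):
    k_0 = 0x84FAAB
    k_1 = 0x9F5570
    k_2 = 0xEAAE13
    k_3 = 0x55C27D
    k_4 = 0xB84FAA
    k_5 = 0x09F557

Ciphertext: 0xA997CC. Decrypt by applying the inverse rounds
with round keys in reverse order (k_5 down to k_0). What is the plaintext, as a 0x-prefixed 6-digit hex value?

s_0 = ciphertext = 0xA997CC
s_1 = InvRound(s_0, k_5) = 0x560A6E
s_2 = InvRound(s_1, k_4) = 0xD87D43
s_3 = InvRound(s_2, k_3) = 0xC0A3F0
s_4 = InvRound(s_3, k_2) = 0x6BFB5A
s_5 = InvRound(s_4, k_1) = 0xDEA5E5
s_6 = InvRound(s_5, k_0) = 0x1E655B

0x1E655B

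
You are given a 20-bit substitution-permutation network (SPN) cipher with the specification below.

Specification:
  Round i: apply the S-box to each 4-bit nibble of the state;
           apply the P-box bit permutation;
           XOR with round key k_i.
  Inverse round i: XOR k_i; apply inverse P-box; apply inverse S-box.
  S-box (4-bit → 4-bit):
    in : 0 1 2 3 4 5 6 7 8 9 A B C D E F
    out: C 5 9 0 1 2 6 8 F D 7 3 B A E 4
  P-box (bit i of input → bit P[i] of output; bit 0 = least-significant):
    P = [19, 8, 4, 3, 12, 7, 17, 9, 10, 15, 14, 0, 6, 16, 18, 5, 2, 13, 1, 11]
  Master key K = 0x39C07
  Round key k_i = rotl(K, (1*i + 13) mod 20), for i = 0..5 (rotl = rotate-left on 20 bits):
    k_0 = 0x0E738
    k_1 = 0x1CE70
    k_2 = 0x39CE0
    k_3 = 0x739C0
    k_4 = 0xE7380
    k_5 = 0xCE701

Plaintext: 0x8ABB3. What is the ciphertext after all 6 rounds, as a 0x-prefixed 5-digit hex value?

s_0 = plaintext = 0x8ABB3
s_1 = Round(s_0, k_0) = 0x55BFE
s_2 = Round(s_1, k_1) = 0x26B68
s_3 = Round(s_2, k_2) = 0xC117C
s_4 = Round(s_3, k_3) = 0xB568C
s_5 = Round(s_4, k_4) = 0x5800C
s_6 = Round(s_5, k_5) = 0x38468

0x38468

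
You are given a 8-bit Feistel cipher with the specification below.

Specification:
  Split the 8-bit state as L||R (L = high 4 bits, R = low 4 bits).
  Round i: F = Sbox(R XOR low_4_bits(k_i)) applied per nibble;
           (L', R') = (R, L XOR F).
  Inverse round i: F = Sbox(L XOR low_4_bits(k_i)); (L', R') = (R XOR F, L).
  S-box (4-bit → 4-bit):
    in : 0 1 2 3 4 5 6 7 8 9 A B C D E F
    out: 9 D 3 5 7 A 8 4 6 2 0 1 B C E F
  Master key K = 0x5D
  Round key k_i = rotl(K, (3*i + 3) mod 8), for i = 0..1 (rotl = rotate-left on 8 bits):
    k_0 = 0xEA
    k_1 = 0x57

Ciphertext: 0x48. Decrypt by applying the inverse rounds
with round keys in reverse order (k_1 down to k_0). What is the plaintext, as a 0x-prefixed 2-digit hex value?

0x0D

s_0 = ciphertext = 0x48
s_1 = InvRound(s_0, k_1) = 0xD4
s_2 = InvRound(s_1, k_0) = 0x0D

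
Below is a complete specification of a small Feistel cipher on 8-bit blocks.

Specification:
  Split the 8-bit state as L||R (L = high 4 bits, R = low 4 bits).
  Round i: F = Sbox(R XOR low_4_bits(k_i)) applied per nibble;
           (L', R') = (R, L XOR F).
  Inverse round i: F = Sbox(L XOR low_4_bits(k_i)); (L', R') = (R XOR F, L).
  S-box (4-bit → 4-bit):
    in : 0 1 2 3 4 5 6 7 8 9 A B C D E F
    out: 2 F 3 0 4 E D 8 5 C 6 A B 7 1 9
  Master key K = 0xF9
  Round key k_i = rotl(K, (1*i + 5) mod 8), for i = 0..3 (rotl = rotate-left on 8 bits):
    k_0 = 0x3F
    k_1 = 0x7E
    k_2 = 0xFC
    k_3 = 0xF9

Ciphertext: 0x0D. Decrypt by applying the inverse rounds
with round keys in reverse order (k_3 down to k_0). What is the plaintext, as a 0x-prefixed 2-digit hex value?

0x4D

s_0 = ciphertext = 0x0D
s_1 = InvRound(s_0, k_3) = 0x10
s_2 = InvRound(s_1, k_2) = 0x71
s_3 = InvRound(s_2, k_1) = 0xD7
s_4 = InvRound(s_3, k_0) = 0x4D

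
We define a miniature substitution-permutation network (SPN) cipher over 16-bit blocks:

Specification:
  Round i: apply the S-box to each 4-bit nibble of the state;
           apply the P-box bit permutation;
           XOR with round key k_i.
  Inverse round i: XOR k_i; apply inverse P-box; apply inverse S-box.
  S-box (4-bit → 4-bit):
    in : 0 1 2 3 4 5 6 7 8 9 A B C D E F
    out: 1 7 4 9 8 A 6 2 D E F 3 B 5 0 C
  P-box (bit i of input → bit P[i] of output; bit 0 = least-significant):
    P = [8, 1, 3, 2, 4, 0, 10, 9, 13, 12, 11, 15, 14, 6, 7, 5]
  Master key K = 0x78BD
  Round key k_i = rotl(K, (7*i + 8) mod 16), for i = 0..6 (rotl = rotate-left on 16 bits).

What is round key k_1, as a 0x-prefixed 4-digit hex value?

0xBC5E

K = 0x78BD
k_0 = rotl(K, (7*0+8) mod 16) = rotl(K, 8) = 0xBD78
k_1 = rotl(K, (7*1+8) mod 16) = rotl(K, 15) = 0xBC5E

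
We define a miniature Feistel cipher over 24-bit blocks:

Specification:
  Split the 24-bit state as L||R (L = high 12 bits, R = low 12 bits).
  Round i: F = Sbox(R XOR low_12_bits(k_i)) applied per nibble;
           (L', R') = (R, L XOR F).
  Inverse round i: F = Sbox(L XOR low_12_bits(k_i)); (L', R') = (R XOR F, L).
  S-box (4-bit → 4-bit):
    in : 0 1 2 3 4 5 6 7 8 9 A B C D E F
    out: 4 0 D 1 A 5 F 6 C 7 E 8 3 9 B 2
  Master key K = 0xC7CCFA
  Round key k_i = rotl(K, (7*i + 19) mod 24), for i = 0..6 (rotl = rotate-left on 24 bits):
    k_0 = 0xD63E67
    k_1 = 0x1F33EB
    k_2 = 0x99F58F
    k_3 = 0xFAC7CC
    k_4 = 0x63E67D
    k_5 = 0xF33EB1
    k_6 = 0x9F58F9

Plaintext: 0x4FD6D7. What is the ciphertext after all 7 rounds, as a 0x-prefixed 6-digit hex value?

0xD6DE07

s_0 = plaintext = 0x4FD6D7
s_1 = Round(s_0, k_0) = 0x6D7879
s_2 = Round(s_1, k_1) = 0x879EAA
s_3 = Round(s_2, k_2) = 0xEAA0AC
s_4 = Round(s_3, k_3) = 0x0AC85E
s_5 = Round(s_4, k_4) = 0x85EB7D
s_6 = Round(s_5, k_5) = 0xB7DD6D
s_7 = Round(s_6, k_6) = 0xD6DE07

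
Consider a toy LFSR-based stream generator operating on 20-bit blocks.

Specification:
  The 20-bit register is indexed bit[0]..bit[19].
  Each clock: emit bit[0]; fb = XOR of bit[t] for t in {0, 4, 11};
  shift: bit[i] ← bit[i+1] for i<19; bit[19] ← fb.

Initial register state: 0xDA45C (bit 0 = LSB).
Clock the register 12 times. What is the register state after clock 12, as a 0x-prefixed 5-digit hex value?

0x5ADDA

reg_0 = 0xDA45C
clock 1: out=0, reg = 0xED22E
clock 2: out=0, reg = 0x76917
clock 3: out=1, reg = 0xBB48B
clock 4: out=1, reg = 0xDDA45
clock 5: out=1, reg = 0x6ED22
clock 6: out=0, reg = 0xB7691
clock 7: out=1, reg = 0x5BB48
clock 8: out=0, reg = 0xADDA4
clock 9: out=0, reg = 0xD6ED2
clock 10: out=0, reg = 0x6B769
clock 11: out=1, reg = 0xB5BB4
clock 12: out=0, reg = 0x5ADDA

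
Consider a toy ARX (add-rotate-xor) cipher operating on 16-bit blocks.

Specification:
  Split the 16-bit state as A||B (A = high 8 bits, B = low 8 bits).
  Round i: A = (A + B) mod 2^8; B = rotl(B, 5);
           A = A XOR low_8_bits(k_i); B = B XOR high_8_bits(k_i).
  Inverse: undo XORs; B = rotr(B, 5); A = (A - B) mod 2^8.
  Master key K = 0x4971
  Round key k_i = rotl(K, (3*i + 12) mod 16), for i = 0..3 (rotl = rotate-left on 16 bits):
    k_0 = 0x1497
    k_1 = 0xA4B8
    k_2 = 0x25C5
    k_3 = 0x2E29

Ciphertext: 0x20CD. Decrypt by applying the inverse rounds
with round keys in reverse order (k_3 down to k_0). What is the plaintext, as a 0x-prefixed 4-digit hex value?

s_0 = ciphertext = 0x20CD
s_1 = InvRound(s_0, k_3) = 0xEA1F
s_2 = InvRound(s_1, k_2) = 0x5ED1
s_3 = InvRound(s_2, k_1) = 0x3BAB
s_4 = InvRound(s_3, k_0) = 0xAFFD

0xAFFD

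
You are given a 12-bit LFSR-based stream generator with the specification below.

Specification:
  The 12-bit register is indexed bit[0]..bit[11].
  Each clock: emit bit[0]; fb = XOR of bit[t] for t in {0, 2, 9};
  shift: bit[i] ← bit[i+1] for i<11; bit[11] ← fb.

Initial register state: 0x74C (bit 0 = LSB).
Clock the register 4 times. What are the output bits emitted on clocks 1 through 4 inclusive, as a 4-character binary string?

reg_0 = 0x74C
clock 1: out=0, reg = 0x3A6
clock 2: out=0, reg = 0x1D3
clock 3: out=1, reg = 0x8E9
clock 4: out=1, reg = 0xC74

0011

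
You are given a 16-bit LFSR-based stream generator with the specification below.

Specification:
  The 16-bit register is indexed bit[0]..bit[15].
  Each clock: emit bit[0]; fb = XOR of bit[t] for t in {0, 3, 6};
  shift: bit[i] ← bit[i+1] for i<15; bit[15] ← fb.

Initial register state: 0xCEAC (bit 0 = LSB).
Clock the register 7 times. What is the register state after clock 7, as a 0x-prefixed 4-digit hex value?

reg_0 = 0xCEAC
clock 1: out=0, reg = 0xE756
clock 2: out=0, reg = 0xF3AB
clock 3: out=1, reg = 0x79D5
clock 4: out=1, reg = 0x3CEA
clock 5: out=0, reg = 0x1E75
clock 6: out=1, reg = 0x0F3A
clock 7: out=0, reg = 0x879D

0x879D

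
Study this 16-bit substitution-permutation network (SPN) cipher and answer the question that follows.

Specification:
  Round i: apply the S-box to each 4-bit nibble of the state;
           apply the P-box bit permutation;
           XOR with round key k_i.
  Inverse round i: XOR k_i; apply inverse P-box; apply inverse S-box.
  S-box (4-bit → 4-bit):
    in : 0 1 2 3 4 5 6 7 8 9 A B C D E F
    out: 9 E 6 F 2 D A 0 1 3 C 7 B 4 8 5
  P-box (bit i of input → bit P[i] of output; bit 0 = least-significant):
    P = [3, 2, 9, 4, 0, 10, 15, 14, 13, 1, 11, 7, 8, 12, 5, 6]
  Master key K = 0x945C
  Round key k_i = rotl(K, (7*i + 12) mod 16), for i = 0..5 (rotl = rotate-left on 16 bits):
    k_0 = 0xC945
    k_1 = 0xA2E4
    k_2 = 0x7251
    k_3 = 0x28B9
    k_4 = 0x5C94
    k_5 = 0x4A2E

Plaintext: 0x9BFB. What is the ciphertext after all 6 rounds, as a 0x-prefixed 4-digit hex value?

s_0 = plaintext = 0x9BFB
s_1 = Round(s_0, k_0) = 0x724A
s_2 = Round(s_1, k_1) = 0xACF6
s_3 = Round(s_2, k_2) = 0xD2A6
s_4 = Round(s_3, k_3) = 0xE08F
s_5 = Round(s_4, k_4) = 0x7E5D
s_6 = Round(s_5, k_5) = 0x88AF

0x88AF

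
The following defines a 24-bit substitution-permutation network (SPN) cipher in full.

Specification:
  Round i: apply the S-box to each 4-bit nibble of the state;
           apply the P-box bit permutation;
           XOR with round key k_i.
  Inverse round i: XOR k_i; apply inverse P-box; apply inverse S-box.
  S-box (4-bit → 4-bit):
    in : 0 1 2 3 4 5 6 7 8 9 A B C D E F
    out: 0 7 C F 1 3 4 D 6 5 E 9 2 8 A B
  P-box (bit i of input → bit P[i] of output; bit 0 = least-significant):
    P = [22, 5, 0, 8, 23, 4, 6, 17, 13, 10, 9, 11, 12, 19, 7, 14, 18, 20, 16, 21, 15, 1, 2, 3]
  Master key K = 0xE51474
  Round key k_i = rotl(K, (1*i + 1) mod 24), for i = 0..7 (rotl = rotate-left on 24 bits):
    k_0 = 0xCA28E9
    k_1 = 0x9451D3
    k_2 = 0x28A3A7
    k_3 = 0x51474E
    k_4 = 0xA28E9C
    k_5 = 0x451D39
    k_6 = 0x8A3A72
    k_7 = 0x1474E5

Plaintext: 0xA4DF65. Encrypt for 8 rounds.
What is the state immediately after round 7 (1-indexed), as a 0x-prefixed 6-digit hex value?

0x5267C2

s_0 = plaintext = 0xA4DF65
s_1 = Round(s_0, k_0) = 0x8E4487
s_2 = Round(s_1, k_1) = 0xE46084
s_3 = Round(s_2, k_2) = 0x6CA37D
s_4 = Round(s_3, k_3) = 0xCB288A
s_5 = Round(s_4, k_4) = 0x86C96F
s_6 = Round(s_5, k_5) = 0x0C3E5F
s_7 = Round(s_6, k_6) = 0x5267C2
s_8 = Round(s_7, k_7) = 0x35DF76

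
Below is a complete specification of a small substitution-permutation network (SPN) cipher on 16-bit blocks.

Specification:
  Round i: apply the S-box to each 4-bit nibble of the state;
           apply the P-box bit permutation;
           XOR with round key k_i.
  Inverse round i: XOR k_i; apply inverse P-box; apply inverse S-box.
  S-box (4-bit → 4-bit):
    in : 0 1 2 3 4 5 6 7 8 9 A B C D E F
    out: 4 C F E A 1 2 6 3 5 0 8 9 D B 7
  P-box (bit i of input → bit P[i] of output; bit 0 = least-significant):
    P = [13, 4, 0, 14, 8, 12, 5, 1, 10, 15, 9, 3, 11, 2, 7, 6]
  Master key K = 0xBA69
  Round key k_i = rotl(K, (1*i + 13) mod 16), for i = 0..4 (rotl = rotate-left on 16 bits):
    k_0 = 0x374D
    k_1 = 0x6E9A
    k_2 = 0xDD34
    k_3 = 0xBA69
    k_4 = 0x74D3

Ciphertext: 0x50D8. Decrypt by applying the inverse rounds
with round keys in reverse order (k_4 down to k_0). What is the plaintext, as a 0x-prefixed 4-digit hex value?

0x4524

s_0 = ciphertext = 0x50D8
s_1 = InvRound(s_0, k_4) = 0xACB9
s_2 = InvRound(s_1, k_3) = 0x1966
s_3 = InvRound(s_2, k_2) = 0xB8B4
s_4 = InvRound(s_3, k_1) = 0x623B
s_5 = InvRound(s_4, k_0) = 0x4524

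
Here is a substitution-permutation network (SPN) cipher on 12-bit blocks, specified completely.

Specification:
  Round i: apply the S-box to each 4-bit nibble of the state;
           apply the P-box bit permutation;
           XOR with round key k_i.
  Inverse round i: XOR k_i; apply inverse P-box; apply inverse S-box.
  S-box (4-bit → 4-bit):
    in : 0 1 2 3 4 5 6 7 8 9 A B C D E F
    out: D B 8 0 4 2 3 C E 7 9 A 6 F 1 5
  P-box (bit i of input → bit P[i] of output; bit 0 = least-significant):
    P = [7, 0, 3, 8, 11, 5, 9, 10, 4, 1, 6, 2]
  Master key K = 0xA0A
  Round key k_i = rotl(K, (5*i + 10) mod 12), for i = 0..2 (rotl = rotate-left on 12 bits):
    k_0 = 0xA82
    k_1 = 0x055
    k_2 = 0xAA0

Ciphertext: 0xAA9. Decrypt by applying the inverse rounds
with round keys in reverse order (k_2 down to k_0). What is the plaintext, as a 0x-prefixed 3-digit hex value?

0xC04

s_0 = ciphertext = 0xAA9
s_1 = InvRound(s_0, k_2) = 0x33C
s_2 = InvRound(s_1, k_1) = 0x4C8
s_3 = InvRound(s_2, k_0) = 0xC04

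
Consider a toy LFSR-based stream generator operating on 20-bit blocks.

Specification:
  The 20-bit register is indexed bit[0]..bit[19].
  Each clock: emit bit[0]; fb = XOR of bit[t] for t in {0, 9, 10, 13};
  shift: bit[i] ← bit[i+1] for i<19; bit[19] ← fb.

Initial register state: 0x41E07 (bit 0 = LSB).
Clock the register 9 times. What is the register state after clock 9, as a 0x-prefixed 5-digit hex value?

reg_0 = 0x41E07
clock 1: out=1, reg = 0xA0F03
clock 2: out=1, reg = 0xD0781
clock 3: out=1, reg = 0xE83C0
clock 4: out=0, reg = 0xF41E0
clock 5: out=0, reg = 0x7A0F0
clock 6: out=0, reg = 0xBD078
clock 7: out=0, reg = 0x5E83C
clock 8: out=0, reg = 0xAF41E
clock 9: out=0, reg = 0x57A0F

0x57A0F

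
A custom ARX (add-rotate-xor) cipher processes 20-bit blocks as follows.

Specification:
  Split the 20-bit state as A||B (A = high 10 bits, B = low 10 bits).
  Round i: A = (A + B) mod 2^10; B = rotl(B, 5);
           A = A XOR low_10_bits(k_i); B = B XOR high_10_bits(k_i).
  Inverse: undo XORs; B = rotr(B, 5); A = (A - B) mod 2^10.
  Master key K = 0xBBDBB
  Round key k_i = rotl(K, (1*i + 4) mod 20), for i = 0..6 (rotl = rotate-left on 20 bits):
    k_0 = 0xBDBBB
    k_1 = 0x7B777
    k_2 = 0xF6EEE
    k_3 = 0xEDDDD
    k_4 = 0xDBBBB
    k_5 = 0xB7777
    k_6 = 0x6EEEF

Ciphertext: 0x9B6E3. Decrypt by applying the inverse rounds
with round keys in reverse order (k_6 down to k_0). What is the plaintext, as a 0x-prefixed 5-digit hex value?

0xF87EF

s_0 = ciphertext = 0x9B6E3
s_1 = InvRound(s_0, k_6) = 0x5A31A
s_2 = InvRound(s_1, k_5) = 0x4C4EE
s_3 = InvRound(s_2, k_4) = 0x9B81C
s_4 = InvRound(s_3, k_3) = 0x8D97D
s_5 = InvRound(s_4, k_2) = 0x00CD5
s_6 = InvRound(s_5, k_1) = 0x1AF09
s_7 = InvRound(s_6, k_0) = 0xF87EF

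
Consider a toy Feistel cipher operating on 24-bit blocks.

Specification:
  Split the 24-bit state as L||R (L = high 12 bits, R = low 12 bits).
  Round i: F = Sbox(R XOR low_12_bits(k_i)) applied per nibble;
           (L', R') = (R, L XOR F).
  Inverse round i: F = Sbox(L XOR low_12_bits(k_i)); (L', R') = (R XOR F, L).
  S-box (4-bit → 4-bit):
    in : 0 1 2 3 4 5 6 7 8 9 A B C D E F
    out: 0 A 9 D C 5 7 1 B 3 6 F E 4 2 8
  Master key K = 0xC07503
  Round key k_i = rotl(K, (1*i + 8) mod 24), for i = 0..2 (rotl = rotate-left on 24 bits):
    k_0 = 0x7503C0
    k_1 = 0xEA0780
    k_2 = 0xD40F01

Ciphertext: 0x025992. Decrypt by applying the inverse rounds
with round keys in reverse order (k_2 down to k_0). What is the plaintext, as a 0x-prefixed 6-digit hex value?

s_0 = ciphertext = 0x025992
s_1 = InvRound(s_0, k_2) = 0x10E025
s_2 = InvRound(s_1, k_1) = 0x79710E
s_3 = InvRound(s_2, k_0) = 0xD5F797

0xD5F797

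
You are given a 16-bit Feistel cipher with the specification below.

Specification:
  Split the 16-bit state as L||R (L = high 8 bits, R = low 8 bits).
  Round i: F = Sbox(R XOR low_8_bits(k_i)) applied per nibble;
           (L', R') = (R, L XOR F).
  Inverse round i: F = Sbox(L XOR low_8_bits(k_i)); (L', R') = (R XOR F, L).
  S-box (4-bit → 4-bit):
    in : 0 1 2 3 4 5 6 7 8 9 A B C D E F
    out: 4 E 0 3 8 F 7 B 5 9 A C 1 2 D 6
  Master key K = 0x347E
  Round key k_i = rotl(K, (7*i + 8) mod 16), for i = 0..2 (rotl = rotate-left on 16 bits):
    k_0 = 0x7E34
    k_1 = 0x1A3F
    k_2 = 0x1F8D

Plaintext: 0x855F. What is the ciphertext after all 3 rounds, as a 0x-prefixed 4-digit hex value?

s_0 = plaintext = 0x855F
s_1 = Round(s_0, k_0) = 0x5FF9
s_2 = Round(s_1, k_1) = 0xF948
s_3 = Round(s_2, k_2) = 0x48E6

0x48E6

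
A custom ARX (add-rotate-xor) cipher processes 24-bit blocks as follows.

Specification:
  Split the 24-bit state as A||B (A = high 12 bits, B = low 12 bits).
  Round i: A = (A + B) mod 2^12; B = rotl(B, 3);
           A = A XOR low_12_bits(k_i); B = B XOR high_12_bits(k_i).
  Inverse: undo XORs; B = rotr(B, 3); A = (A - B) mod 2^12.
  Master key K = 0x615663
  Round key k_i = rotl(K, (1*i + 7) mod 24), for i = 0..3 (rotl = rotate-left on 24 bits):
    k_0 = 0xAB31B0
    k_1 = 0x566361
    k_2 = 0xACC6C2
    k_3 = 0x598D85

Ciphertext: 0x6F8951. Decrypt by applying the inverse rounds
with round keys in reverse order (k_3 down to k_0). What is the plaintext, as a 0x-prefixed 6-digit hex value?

0x8F546F

s_0 = ciphertext = 0x6F8951
s_1 = InvRound(s_0, k_3) = 0x7E4399
s_2 = InvRound(s_1, k_2) = 0x5FCB2A
s_3 = InvRound(s_2, k_1) = 0xCD49C9
s_4 = InvRound(s_3, k_0) = 0x8F546F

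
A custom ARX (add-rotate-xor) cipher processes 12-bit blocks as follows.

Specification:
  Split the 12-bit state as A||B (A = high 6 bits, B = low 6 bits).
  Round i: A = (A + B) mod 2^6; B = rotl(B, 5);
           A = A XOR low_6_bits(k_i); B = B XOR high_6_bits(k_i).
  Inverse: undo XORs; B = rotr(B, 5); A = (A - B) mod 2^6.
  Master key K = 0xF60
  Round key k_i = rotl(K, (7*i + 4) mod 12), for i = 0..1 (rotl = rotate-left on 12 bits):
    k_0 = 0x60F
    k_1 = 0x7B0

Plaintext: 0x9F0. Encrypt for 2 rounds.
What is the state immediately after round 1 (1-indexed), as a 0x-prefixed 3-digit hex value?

0x600

s_0 = plaintext = 0x9F0
s_1 = Round(s_0, k_0) = 0x600
s_2 = Round(s_1, k_1) = 0xA1E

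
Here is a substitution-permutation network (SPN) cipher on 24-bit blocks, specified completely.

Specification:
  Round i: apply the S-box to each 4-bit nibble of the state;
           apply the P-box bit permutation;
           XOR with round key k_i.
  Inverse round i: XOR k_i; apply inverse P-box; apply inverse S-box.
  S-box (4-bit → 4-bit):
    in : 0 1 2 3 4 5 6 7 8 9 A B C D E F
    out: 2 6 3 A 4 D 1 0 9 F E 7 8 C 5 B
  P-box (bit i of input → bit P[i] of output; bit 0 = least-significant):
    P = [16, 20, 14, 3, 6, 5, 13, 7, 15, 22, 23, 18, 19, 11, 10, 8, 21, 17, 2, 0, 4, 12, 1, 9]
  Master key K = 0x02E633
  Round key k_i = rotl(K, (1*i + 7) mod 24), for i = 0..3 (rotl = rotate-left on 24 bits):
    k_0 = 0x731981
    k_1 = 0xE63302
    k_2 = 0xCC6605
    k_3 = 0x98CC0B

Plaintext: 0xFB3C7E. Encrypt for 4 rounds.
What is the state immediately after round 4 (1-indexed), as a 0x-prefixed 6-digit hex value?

s_0 = plaintext = 0xFB3C7E
s_1 = Round(s_0, k_0) = 0x544295
s_2 = Round(s_1, k_1) = 0xA7D5FC
s_3 = Round(s_2, k_2) = 0x48F1EF
s_4 = Round(s_3, k_3) = 0x61E540

0x61E540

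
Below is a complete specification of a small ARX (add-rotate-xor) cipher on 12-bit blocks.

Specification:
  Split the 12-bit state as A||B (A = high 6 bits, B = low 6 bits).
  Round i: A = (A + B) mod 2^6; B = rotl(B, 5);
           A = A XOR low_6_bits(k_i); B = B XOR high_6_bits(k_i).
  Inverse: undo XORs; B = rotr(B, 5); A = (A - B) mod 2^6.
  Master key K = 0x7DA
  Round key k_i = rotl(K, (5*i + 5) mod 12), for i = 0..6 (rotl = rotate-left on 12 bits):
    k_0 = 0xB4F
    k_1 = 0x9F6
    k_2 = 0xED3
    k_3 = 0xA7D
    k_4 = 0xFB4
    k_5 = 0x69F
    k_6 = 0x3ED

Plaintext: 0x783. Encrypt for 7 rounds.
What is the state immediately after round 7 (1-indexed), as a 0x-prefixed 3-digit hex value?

s_0 = plaintext = 0x783
s_1 = Round(s_0, k_0) = 0xB8C
s_2 = Round(s_1, k_1) = 0x321
s_3 = Round(s_2, k_2) = 0xF8B
s_4 = Round(s_3, k_3) = 0xD0C
s_5 = Round(s_4, k_4) = 0xD38
s_6 = Round(s_5, k_5) = 0xCC6
s_7 = Round(s_6, k_6) = 0x50C

0x50C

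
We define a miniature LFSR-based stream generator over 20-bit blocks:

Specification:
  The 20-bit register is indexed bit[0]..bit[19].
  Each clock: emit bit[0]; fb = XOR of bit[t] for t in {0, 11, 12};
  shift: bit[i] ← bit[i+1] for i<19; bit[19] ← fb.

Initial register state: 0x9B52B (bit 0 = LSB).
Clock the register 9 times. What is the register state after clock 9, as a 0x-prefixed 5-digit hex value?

reg_0 = 0x9B52B
clock 1: out=1, reg = 0x4DA95
clock 2: out=1, reg = 0xA6D4A
clock 3: out=0, reg = 0xD36A5
clock 4: out=1, reg = 0x69B52
clock 5: out=0, reg = 0x34DA9
clock 6: out=1, reg = 0x1A6D4
clock 7: out=0, reg = 0x0D36A
clock 8: out=0, reg = 0x869B5
clock 9: out=1, reg = 0x434DA

0x434DA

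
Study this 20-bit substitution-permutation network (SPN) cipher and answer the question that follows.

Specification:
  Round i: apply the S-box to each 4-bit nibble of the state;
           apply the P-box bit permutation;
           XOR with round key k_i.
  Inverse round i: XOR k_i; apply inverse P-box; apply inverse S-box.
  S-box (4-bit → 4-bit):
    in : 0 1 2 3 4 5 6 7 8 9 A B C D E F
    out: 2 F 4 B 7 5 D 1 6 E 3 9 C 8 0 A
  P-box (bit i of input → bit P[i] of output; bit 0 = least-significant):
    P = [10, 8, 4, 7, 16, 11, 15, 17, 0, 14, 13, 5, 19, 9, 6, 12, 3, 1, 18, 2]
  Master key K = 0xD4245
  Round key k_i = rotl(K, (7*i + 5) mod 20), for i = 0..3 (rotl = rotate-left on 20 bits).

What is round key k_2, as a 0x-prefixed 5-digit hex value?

0xEA122

K = 0xD4245
k_0 = rotl(K, (7*0+5) mod 20) = rotl(K, 5) = 0x848BA
k_1 = rotl(K, (7*1+5) mod 20) = rotl(K, 12) = 0x45D42
k_2 = rotl(K, (7*2+5) mod 20) = rotl(K, 19) = 0xEA122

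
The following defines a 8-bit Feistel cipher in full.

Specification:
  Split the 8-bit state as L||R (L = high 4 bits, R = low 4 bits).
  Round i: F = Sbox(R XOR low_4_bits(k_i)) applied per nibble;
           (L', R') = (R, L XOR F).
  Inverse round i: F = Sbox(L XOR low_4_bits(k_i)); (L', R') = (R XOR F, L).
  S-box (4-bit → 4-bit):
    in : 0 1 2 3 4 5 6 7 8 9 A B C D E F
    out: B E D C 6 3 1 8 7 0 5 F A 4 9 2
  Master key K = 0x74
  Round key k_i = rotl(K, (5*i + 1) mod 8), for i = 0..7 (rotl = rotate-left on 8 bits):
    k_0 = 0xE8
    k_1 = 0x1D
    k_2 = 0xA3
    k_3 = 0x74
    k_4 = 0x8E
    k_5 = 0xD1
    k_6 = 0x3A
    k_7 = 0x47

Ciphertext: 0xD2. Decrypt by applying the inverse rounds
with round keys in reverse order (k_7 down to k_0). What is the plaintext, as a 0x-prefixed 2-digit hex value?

s_0 = ciphertext = 0xD2
s_1 = InvRound(s_0, k_7) = 0x7D
s_2 = InvRound(s_1, k_6) = 0x97
s_3 = InvRound(s_2, k_5) = 0x09
s_4 = InvRound(s_3, k_4) = 0x00
s_5 = InvRound(s_4, k_3) = 0x60
s_6 = InvRound(s_5, k_2) = 0x36
s_7 = InvRound(s_6, k_1) = 0xF3
s_8 = InvRound(s_7, k_0) = 0xBF

0xBF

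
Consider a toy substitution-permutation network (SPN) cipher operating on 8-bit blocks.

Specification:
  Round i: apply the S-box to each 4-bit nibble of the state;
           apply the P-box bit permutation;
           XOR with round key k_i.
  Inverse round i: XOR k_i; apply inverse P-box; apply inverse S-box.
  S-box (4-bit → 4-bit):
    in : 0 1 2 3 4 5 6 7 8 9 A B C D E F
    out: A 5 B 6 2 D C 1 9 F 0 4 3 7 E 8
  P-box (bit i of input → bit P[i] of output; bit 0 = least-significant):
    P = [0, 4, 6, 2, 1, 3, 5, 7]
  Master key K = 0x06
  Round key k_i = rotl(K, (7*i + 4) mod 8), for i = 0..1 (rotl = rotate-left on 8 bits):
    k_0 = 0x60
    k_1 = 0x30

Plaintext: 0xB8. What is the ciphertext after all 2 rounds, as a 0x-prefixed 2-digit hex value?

0x7D

s_0 = plaintext = 0xB8
s_1 = Round(s_0, k_0) = 0x45
s_2 = Round(s_1, k_1) = 0x7D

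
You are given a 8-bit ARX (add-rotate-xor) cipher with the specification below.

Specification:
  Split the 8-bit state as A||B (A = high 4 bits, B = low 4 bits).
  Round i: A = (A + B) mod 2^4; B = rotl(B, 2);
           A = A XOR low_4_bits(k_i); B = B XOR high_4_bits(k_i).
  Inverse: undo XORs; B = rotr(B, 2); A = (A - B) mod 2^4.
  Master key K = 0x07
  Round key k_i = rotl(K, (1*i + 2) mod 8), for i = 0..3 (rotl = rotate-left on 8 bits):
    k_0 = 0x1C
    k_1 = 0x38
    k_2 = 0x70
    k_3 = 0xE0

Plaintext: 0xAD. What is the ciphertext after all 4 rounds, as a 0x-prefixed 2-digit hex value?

0x09

s_0 = plaintext = 0xAD
s_1 = Round(s_0, k_0) = 0xB6
s_2 = Round(s_1, k_1) = 0x9A
s_3 = Round(s_2, k_2) = 0x3D
s_4 = Round(s_3, k_3) = 0x09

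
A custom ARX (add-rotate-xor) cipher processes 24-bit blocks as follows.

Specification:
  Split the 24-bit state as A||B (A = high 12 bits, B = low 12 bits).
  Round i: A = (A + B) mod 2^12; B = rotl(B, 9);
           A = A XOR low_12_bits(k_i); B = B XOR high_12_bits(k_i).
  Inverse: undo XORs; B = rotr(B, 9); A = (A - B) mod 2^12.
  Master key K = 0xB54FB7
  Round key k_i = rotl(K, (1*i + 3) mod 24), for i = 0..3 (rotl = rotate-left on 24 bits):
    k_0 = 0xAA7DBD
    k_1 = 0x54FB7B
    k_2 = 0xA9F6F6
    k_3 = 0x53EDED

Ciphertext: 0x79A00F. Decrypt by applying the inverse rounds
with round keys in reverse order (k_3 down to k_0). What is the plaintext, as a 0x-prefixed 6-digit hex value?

0xEE4C8A

s_0 = ciphertext = 0x79A00F
s_1 = InvRound(s_0, k_3) = 0x0ED98A
s_2 = InvRound(s_1, k_2) = 0xD728A9
s_3 = InvRound(s_2, k_1) = 0x6D3F36
s_4 = InvRound(s_3, k_0) = 0xEE4C8A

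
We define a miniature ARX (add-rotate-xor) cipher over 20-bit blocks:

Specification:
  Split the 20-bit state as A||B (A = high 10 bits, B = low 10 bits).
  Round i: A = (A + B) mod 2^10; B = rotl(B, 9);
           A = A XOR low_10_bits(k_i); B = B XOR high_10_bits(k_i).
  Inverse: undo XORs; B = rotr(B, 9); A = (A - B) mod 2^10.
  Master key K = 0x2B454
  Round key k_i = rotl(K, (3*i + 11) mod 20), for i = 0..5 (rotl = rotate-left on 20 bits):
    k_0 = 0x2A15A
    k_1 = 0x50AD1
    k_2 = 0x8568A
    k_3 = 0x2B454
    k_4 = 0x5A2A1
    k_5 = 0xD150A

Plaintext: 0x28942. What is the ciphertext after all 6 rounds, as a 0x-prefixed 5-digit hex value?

0x321AC

s_0 = plaintext = 0x28942
s_1 = Round(s_0, k_0) = 0x2F809
s_2 = Round(s_1, k_1) = 0x85B46
s_3 = Round(s_2, k_2) = 0xF5BB6
s_4 = Round(s_3, k_3) = 0xF6176
s_5 = Round(s_4, k_4) = 0xFBDD3
s_6 = Round(s_5, k_5) = 0x321AC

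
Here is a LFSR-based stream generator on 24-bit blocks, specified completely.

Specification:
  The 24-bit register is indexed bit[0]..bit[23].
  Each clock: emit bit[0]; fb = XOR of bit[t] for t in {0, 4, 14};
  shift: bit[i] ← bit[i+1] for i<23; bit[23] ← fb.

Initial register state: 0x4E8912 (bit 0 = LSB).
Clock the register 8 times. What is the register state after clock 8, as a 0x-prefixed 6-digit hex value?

0xB94E89

reg_0 = 0x4E8912
clock 1: out=0, reg = 0xA74489
clock 2: out=1, reg = 0x53A244
clock 3: out=0, reg = 0x29D122
clock 4: out=0, reg = 0x94E891
clock 5: out=1, reg = 0xCA7448
clock 6: out=0, reg = 0xE53A24
clock 7: out=0, reg = 0x729D12
clock 8: out=0, reg = 0xB94E89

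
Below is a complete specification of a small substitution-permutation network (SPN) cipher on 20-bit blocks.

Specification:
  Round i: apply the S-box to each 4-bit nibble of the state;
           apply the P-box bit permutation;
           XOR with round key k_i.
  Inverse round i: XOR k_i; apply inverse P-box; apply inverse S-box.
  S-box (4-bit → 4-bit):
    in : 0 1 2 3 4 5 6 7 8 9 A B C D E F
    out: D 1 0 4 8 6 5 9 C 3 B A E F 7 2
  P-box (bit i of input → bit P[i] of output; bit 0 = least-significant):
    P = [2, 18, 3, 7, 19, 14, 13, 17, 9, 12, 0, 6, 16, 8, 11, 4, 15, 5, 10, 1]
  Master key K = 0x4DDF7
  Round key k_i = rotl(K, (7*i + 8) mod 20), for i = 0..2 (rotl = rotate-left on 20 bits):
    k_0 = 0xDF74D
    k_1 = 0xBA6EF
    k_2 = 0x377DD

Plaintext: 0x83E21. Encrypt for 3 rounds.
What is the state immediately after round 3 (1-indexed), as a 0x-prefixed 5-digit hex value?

0x569FB

s_0 = plaintext = 0x83E21
s_1 = Round(s_0, k_0) = 0xDE94A
s_2 = Round(s_1, k_1) = 0xC3949
s_3 = Round(s_2, k_2) = 0x569FB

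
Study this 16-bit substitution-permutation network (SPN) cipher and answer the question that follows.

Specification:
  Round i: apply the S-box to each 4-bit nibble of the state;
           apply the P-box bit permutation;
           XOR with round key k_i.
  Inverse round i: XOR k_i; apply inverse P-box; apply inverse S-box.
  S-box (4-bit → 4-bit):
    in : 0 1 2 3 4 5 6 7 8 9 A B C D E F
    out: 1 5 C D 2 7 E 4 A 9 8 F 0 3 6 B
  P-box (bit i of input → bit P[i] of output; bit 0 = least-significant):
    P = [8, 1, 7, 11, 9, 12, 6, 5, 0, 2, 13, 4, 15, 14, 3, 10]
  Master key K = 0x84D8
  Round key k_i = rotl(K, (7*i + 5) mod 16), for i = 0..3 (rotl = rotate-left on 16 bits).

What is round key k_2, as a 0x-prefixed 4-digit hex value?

K = 0x84D8
k_0 = rotl(K, (7*0+5) mod 16) = rotl(K, 5) = 0x9B10
k_1 = rotl(K, (7*1+5) mod 16) = rotl(K, 12) = 0x884D
k_2 = rotl(K, (7*2+5) mod 16) = rotl(K, 3) = 0x26C4

0x26C4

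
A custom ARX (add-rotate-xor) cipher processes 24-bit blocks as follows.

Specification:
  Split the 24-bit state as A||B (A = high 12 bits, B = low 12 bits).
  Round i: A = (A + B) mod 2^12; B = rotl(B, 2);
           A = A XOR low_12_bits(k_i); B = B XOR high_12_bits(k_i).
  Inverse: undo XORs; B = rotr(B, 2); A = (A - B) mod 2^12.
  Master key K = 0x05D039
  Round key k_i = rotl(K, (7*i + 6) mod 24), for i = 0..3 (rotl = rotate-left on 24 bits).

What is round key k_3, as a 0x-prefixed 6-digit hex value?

0x2E81C8

K = 0x05D039
k_0 = rotl(K, (7*0+6) mod 24) = rotl(K, 6) = 0x740E41
k_1 = rotl(K, (7*1+6) mod 24) = rotl(K, 13) = 0x0720BA
k_2 = rotl(K, (7*2+6) mod 24) = rotl(K, 20) = 0x905D03
k_3 = rotl(K, (7*3+6) mod 24) = rotl(K, 3) = 0x2E81C8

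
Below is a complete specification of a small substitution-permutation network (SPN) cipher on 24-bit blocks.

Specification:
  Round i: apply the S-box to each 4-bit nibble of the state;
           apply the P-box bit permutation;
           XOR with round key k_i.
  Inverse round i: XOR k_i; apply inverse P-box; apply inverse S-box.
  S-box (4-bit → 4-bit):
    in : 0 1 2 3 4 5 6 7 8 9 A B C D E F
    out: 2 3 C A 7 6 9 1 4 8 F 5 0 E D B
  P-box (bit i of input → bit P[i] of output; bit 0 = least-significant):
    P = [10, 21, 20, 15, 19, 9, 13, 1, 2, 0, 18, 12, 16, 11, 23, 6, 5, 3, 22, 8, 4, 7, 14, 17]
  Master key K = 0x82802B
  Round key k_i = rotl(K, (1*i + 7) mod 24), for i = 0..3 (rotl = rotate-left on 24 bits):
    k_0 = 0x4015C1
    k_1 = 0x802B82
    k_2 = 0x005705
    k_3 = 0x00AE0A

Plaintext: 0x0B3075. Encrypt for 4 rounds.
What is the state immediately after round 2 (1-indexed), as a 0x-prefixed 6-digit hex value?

s_0 = plaintext = 0x0B3075
s_1 = Round(s_0, k_0) = 0x381D20
s_2 = Round(s_1, k_1) = 0xE71301
s_3 = Round(s_2, k_2) = 0x230934
s_4 = Round(s_3, k_3) = 0x32F100

0xE71301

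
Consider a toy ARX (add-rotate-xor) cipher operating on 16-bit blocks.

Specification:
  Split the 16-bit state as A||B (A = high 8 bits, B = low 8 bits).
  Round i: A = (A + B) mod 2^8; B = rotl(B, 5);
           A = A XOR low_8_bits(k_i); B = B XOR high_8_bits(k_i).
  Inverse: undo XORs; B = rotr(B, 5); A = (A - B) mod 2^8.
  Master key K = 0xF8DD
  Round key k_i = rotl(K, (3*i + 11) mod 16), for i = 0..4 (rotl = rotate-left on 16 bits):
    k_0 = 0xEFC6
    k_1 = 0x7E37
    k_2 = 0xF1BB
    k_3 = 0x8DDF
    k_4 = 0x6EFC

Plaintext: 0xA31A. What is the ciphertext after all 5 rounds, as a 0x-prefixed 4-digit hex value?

0xD3ED

s_0 = plaintext = 0xA31A
s_1 = Round(s_0, k_0) = 0x7BAC
s_2 = Round(s_1, k_1) = 0x10EB
s_3 = Round(s_2, k_2) = 0x408C
s_4 = Round(s_3, k_3) = 0x131C
s_5 = Round(s_4, k_4) = 0xD3ED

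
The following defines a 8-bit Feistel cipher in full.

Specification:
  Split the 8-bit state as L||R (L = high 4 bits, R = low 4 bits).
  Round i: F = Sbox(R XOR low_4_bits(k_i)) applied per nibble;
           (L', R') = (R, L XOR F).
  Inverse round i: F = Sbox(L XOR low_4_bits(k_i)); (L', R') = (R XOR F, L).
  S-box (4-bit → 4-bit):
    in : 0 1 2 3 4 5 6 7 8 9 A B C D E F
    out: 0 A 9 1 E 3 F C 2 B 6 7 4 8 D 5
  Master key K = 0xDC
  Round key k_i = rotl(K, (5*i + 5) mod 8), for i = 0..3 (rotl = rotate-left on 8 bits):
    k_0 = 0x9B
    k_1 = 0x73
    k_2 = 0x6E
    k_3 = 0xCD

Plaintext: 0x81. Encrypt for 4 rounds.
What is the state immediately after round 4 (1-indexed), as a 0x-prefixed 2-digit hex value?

s_0 = plaintext = 0x81
s_1 = Round(s_0, k_0) = 0x1E
s_2 = Round(s_1, k_1) = 0xE9
s_3 = Round(s_2, k_2) = 0x92
s_4 = Round(s_3, k_3) = 0x2C

0x2C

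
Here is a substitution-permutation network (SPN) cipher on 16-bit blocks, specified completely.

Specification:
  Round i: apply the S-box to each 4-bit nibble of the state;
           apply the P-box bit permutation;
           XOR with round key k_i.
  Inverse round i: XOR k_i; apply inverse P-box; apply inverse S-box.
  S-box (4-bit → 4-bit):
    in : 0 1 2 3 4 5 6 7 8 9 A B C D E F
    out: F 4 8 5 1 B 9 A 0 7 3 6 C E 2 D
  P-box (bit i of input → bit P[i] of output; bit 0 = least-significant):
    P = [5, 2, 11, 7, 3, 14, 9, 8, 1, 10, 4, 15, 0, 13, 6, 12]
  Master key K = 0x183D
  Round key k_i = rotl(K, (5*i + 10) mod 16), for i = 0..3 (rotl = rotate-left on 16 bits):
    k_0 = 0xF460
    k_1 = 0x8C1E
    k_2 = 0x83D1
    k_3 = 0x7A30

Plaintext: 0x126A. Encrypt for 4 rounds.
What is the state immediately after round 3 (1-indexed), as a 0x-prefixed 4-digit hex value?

0xF1EB

s_0 = plaintext = 0x126A
s_1 = Round(s_0, k_0) = 0x750C
s_2 = Round(s_1, k_1) = 0x7394
s_3 = Round(s_2, k_2) = 0xF1EB
s_4 = Round(s_3, k_3) = 0x2265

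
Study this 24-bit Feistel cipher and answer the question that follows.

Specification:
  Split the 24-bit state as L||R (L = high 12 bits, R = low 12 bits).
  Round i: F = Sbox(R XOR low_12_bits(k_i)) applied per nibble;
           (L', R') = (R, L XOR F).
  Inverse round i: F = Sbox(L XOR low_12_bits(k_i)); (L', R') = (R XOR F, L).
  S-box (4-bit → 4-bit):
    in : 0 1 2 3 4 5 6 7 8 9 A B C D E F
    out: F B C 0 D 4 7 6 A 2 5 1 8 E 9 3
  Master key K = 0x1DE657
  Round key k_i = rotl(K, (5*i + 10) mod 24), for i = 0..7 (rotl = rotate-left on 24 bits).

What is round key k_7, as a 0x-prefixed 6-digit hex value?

K = 0x1DE657
k_0 = rotl(K, (5*0+10) mod 24) = rotl(K, 10) = 0x995C77
k_1 = rotl(K, (5*1+10) mod 24) = rotl(K, 15) = 0x2B8EF3
k_2 = rotl(K, (5*2+10) mod 24) = rotl(K, 20) = 0x71DE65
k_3 = rotl(K, (5*3+10) mod 24) = rotl(K, 1) = 0x3BCCAE
k_4 = rotl(K, (5*4+10) mod 24) = rotl(K, 6) = 0x7995C7
k_5 = rotl(K, (5*5+10) mod 24) = rotl(K, 11) = 0x32B8EF
k_6 = rotl(K, (5*6+10) mod 24) = rotl(K, 16) = 0x571DE6
k_7 = rotl(K, (5*7+10) mod 24) = rotl(K, 21) = 0xE3BCCA

0xE3BCCA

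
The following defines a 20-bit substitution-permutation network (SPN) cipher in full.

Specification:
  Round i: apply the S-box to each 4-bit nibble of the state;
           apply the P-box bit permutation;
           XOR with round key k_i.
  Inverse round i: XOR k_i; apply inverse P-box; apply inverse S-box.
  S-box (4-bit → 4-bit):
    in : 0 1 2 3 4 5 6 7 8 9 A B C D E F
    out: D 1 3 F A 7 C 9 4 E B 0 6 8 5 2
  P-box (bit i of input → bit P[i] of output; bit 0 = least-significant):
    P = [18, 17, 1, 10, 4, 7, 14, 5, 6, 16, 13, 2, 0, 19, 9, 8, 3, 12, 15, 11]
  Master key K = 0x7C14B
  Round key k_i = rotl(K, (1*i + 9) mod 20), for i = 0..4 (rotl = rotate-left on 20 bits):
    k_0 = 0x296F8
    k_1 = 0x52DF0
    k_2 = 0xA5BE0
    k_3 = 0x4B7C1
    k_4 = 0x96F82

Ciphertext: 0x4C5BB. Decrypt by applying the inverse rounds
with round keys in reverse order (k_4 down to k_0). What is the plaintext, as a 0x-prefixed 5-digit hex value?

s_0 = ciphertext = 0x4C5BB
s_1 = InvRound(s_0, k_4) = 0x05C71
s_2 = InvRound(s_1, k_3) = 0x66831
s_3 = InvRound(s_2, k_2) = 0xF3E21
s_4 = InvRound(s_3, k_1) = 0xF312F
s_5 = InvRound(s_4, k_0) = 0x83320

0x83320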